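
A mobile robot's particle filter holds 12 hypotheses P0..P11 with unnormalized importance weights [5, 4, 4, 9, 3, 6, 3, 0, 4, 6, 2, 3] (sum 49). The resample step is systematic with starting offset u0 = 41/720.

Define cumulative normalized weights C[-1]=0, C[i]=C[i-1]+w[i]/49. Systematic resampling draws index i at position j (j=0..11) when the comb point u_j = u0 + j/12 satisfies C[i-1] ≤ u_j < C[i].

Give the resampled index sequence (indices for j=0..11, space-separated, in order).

0 1 2 3 3 4 5 6 8 9 9 11

C = [5/49, 9/49, 13/49, 22/49, 25/49, 31/49, 34/49, 34/49, 38/49, 44/49, 46/49, 1]
j=0: u_0=41/720 ∈ [0, 5/49) → index 0
j=1: u_1=101/720 ∈ [5/49, 9/49) → index 1
j=2: u_2=161/720 ∈ [9/49, 13/49) → index 2
j=3: u_3=221/720 ∈ [13/49, 22/49) → index 3
j=4: u_4=281/720 ∈ [13/49, 22/49) → index 3
j=5: u_5=341/720 ∈ [22/49, 25/49) → index 4
j=6: u_6=401/720 ∈ [25/49, 31/49) → index 5
j=7: u_7=461/720 ∈ [31/49, 34/49) → index 6
j=8: u_8=521/720 ∈ [34/49, 38/49) → index 8
j=9: u_9=581/720 ∈ [38/49, 44/49) → index 9
j=10: u_10=641/720 ∈ [38/49, 44/49) → index 9
j=11: u_11=701/720 ∈ [46/49, 1) → index 11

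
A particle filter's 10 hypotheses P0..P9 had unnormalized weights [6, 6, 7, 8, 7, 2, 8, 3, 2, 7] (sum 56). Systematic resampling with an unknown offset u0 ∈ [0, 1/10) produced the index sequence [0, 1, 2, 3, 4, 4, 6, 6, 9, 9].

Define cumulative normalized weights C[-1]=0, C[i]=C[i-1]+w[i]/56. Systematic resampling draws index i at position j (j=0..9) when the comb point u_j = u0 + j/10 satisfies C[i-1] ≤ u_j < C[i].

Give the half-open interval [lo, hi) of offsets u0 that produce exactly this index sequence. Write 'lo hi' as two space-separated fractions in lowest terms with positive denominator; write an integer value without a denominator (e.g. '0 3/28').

23/280 3/35

C = [3/28, 3/14, 19/56, 27/56, 17/28, 9/14, 11/14, 47/56, 7/8, 1]
j=0 picked index 0: u0 ∈ [0, 3/28)
j=1 picked index 1: u0 ∈ [1/140, 4/35)
j=2 picked index 2: u0 ∈ [1/70, 39/280)
j=3 picked index 3: u0 ∈ [11/280, 51/280)
j=4 picked index 4: u0 ∈ [23/280, 29/140)
j=5 picked index 4: u0 ∈ [-1/56, 3/28)
j=6 picked index 6: u0 ∈ [3/70, 13/70)
j=7 picked index 6: u0 ∈ [-2/35, 3/35)
j=8 picked index 9: u0 ∈ [3/40, 1/5)
j=9 picked index 9: u0 ∈ [-1/40, 1/10)
intersection: [23/280, 3/35)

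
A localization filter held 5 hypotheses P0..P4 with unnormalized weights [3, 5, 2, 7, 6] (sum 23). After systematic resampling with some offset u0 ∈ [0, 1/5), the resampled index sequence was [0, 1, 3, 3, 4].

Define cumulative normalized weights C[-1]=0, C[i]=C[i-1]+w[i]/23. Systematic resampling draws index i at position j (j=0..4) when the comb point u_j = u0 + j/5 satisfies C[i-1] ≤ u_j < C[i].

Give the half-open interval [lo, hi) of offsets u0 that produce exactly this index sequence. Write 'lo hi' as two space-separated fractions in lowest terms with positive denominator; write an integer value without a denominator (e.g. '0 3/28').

4/115 3/23

C = [3/23, 8/23, 10/23, 17/23, 1]
j=0 picked index 0: u0 ∈ [0, 3/23)
j=1 picked index 1: u0 ∈ [-8/115, 17/115)
j=2 picked index 3: u0 ∈ [4/115, 39/115)
j=3 picked index 3: u0 ∈ [-19/115, 16/115)
j=4 picked index 4: u0 ∈ [-7/115, 1/5)
intersection: [4/115, 3/23)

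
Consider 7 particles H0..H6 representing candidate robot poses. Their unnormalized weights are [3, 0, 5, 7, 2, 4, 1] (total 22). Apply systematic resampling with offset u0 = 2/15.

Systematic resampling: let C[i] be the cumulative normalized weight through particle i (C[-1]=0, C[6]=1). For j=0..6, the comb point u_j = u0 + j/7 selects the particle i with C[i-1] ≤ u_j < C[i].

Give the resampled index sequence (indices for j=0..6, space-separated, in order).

0 2 3 3 4 5 6

C = [3/22, 3/22, 4/11, 15/22, 17/22, 21/22, 1]
j=0: u_0=2/15 ∈ [0, 3/22) → index 0
j=1: u_1=29/105 ∈ [3/22, 4/11) → index 2
j=2: u_2=44/105 ∈ [4/11, 15/22) → index 3
j=3: u_3=59/105 ∈ [4/11, 15/22) → index 3
j=4: u_4=74/105 ∈ [15/22, 17/22) → index 4
j=5: u_5=89/105 ∈ [17/22, 21/22) → index 5
j=6: u_6=104/105 ∈ [21/22, 1) → index 6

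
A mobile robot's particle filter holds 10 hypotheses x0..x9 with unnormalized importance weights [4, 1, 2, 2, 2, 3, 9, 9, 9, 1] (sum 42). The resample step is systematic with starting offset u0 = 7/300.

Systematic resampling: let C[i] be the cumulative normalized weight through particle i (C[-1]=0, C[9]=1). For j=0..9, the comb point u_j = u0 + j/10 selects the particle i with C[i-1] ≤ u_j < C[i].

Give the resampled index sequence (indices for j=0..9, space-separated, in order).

C = [2/21, 5/42, 1/6, 3/14, 11/42, 1/3, 23/42, 16/21, 41/42, 1]
j=0: u_0=7/300 ∈ [0, 2/21) → index 0
j=1: u_1=37/300 ∈ [5/42, 1/6) → index 2
j=2: u_2=67/300 ∈ [3/14, 11/42) → index 4
j=3: u_3=97/300 ∈ [11/42, 1/3) → index 5
j=4: u_4=127/300 ∈ [1/3, 23/42) → index 6
j=5: u_5=157/300 ∈ [1/3, 23/42) → index 6
j=6: u_6=187/300 ∈ [23/42, 16/21) → index 7
j=7: u_7=217/300 ∈ [23/42, 16/21) → index 7
j=8: u_8=247/300 ∈ [16/21, 41/42) → index 8
j=9: u_9=277/300 ∈ [16/21, 41/42) → index 8

0 2 4 5 6 6 7 7 8 8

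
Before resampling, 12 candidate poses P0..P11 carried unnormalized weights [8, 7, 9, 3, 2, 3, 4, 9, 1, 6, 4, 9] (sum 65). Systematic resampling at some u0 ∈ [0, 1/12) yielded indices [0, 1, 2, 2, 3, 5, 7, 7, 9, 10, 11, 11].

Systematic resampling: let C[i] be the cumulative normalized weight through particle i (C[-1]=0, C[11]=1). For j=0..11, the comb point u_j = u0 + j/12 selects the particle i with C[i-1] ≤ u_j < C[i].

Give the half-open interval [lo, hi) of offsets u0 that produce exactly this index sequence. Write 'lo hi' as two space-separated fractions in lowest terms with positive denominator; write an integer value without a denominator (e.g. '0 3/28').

5/78 59/780

C = [8/65, 3/13, 24/65, 27/65, 29/65, 32/65, 36/65, 9/13, 46/65, 4/5, 56/65, 1]
j=0 picked index 0: u0 ∈ [0, 8/65)
j=1 picked index 1: u0 ∈ [31/780, 23/156)
j=2 picked index 2: u0 ∈ [5/78, 79/390)
j=3 picked index 2: u0 ∈ [-1/52, 31/260)
j=4 picked index 3: u0 ∈ [7/195, 16/195)
j=5 picked index 5: u0 ∈ [23/780, 59/780)
j=6 picked index 7: u0 ∈ [7/130, 5/26)
j=7 picked index 7: u0 ∈ [-23/780, 17/156)
j=8 picked index 9: u0 ∈ [8/195, 2/15)
j=9 picked index 10: u0 ∈ [1/20, 29/260)
j=10 picked index 11: u0 ∈ [11/390, 1/6)
j=11 picked index 11: u0 ∈ [-43/780, 1/12)
intersection: [5/78, 59/780)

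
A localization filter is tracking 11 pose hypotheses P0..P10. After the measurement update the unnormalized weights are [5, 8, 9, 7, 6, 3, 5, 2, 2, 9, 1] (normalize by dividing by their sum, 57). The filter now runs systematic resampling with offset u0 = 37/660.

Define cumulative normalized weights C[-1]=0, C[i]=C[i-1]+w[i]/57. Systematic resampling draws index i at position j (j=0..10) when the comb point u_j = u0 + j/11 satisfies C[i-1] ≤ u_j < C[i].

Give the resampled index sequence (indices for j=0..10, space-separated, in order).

C = [5/57, 13/57, 22/57, 29/57, 35/57, 2/3, 43/57, 15/19, 47/57, 56/57, 1]
j=0: u_0=37/660 ∈ [0, 5/57) → index 0
j=1: u_1=97/660 ∈ [5/57, 13/57) → index 1
j=2: u_2=157/660 ∈ [13/57, 22/57) → index 2
j=3: u_3=217/660 ∈ [13/57, 22/57) → index 2
j=4: u_4=277/660 ∈ [22/57, 29/57) → index 3
j=5: u_5=337/660 ∈ [29/57, 35/57) → index 4
j=6: u_6=397/660 ∈ [29/57, 35/57) → index 4
j=7: u_7=457/660 ∈ [2/3, 43/57) → index 6
j=8: u_8=47/60 ∈ [43/57, 15/19) → index 7
j=9: u_9=577/660 ∈ [47/57, 56/57) → index 9
j=10: u_10=637/660 ∈ [47/57, 56/57) → index 9

0 1 2 2 3 4 4 6 7 9 9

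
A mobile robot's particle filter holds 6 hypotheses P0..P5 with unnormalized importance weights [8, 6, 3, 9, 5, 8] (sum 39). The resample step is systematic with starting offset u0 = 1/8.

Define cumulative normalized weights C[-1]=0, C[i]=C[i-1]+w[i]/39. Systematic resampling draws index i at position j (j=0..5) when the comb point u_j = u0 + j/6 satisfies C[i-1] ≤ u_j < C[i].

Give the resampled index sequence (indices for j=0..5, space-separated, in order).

0 1 3 3 4 5

C = [8/39, 14/39, 17/39, 2/3, 31/39, 1]
j=0: u_0=1/8 ∈ [0, 8/39) → index 0
j=1: u_1=7/24 ∈ [8/39, 14/39) → index 1
j=2: u_2=11/24 ∈ [17/39, 2/3) → index 3
j=3: u_3=5/8 ∈ [17/39, 2/3) → index 3
j=4: u_4=19/24 ∈ [2/3, 31/39) → index 4
j=5: u_5=23/24 ∈ [31/39, 1) → index 5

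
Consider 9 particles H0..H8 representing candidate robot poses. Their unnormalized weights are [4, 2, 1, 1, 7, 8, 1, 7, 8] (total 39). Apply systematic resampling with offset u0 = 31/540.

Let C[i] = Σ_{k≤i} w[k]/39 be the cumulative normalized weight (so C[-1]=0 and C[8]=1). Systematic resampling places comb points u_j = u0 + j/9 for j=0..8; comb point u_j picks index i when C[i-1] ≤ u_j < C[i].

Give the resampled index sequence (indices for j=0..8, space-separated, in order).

0 2 4 5 5 6 7 8 8

C = [4/39, 2/13, 7/39, 8/39, 5/13, 23/39, 8/13, 31/39, 1]
j=0: u_0=31/540 ∈ [0, 4/39) → index 0
j=1: u_1=91/540 ∈ [2/13, 7/39) → index 2
j=2: u_2=151/540 ∈ [8/39, 5/13) → index 4
j=3: u_3=211/540 ∈ [5/13, 23/39) → index 5
j=4: u_4=271/540 ∈ [5/13, 23/39) → index 5
j=5: u_5=331/540 ∈ [23/39, 8/13) → index 6
j=6: u_6=391/540 ∈ [8/13, 31/39) → index 7
j=7: u_7=451/540 ∈ [31/39, 1) → index 8
j=8: u_8=511/540 ∈ [31/39, 1) → index 8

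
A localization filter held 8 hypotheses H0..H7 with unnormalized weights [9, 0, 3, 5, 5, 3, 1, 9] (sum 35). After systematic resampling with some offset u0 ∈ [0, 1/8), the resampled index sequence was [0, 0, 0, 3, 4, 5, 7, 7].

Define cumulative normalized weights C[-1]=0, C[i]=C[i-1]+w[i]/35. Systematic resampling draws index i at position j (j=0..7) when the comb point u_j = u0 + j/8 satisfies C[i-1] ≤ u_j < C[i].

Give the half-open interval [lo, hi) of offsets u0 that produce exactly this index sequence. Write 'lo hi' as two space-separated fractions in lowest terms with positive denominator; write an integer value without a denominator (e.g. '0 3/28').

1/280 1/140

C = [9/35, 9/35, 12/35, 17/35, 22/35, 5/7, 26/35, 1]
j=0 picked index 0: u0 ∈ [0, 9/35)
j=1 picked index 0: u0 ∈ [-1/8, 37/280)
j=2 picked index 0: u0 ∈ [-1/4, 1/140)
j=3 picked index 3: u0 ∈ [-9/280, 31/280)
j=4 picked index 4: u0 ∈ [-1/70, 9/70)
j=5 picked index 5: u0 ∈ [1/280, 5/56)
j=6 picked index 7: u0 ∈ [-1/140, 1/4)
j=7 picked index 7: u0 ∈ [-37/280, 1/8)
intersection: [1/280, 1/140)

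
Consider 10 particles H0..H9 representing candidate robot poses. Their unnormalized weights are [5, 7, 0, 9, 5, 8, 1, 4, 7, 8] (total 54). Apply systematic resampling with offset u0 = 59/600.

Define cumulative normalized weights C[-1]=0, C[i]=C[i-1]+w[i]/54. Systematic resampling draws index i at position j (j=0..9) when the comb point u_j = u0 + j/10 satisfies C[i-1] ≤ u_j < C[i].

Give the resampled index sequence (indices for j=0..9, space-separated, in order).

1 1 3 4 5 5 7 8 9 9

C = [5/54, 2/9, 2/9, 7/18, 13/27, 17/27, 35/54, 13/18, 23/27, 1]
j=0: u_0=59/600 ∈ [5/54, 2/9) → index 1
j=1: u_1=119/600 ∈ [5/54, 2/9) → index 1
j=2: u_2=179/600 ∈ [2/9, 7/18) → index 3
j=3: u_3=239/600 ∈ [7/18, 13/27) → index 4
j=4: u_4=299/600 ∈ [13/27, 17/27) → index 5
j=5: u_5=359/600 ∈ [13/27, 17/27) → index 5
j=6: u_6=419/600 ∈ [35/54, 13/18) → index 7
j=7: u_7=479/600 ∈ [13/18, 23/27) → index 8
j=8: u_8=539/600 ∈ [23/27, 1) → index 9
j=9: u_9=599/600 ∈ [23/27, 1) → index 9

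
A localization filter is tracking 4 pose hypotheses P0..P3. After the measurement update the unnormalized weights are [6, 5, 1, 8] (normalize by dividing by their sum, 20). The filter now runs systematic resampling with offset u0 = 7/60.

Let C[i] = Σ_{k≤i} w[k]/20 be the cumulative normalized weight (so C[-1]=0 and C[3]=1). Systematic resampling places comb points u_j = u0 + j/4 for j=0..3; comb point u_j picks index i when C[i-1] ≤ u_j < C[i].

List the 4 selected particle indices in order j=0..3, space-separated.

0 1 3 3

C = [3/10, 11/20, 3/5, 1]
j=0: u_0=7/60 ∈ [0, 3/10) → index 0
j=1: u_1=11/30 ∈ [3/10, 11/20) → index 1
j=2: u_2=37/60 ∈ [3/5, 1) → index 3
j=3: u_3=13/15 ∈ [3/5, 1) → index 3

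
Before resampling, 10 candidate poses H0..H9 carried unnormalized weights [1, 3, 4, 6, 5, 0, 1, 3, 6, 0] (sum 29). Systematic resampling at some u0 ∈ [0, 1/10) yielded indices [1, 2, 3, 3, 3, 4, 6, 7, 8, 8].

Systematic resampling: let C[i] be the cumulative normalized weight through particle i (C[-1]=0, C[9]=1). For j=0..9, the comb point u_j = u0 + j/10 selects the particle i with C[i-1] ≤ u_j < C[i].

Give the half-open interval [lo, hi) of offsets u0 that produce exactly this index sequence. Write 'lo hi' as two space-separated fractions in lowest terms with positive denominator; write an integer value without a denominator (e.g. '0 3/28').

C = [1/29, 4/29, 8/29, 14/29, 19/29, 19/29, 20/29, 23/29, 1, 1]
j=0 picked index 1: u0 ∈ [1/29, 4/29)
j=1 picked index 2: u0 ∈ [11/290, 51/290)
j=2 picked index 3: u0 ∈ [11/145, 41/145)
j=3 picked index 3: u0 ∈ [-7/290, 53/290)
j=4 picked index 3: u0 ∈ [-18/145, 12/145)
j=5 picked index 4: u0 ∈ [-1/58, 9/58)
j=6 picked index 6: u0 ∈ [8/145, 13/145)
j=7 picked index 7: u0 ∈ [-3/290, 27/290)
j=8 picked index 8: u0 ∈ [-1/145, 1/5)
j=9 picked index 8: u0 ∈ [-31/290, 1/10)
intersection: [11/145, 12/145)

11/145 12/145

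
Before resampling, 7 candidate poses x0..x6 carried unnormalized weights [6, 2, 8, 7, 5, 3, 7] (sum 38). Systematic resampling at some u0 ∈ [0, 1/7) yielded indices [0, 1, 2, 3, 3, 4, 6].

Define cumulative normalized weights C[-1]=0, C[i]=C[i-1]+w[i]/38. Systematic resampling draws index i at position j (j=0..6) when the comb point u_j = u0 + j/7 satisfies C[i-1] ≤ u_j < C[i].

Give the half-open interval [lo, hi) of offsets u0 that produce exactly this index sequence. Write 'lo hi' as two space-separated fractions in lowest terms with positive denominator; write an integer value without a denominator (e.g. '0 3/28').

2/133 3/133

C = [3/19, 4/19, 8/19, 23/38, 14/19, 31/38, 1]
j=0 picked index 0: u0 ∈ [0, 3/19)
j=1 picked index 1: u0 ∈ [2/133, 9/133)
j=2 picked index 2: u0 ∈ [-10/133, 18/133)
j=3 picked index 3: u0 ∈ [-1/133, 47/266)
j=4 picked index 3: u0 ∈ [-20/133, 9/266)
j=5 picked index 4: u0 ∈ [-29/266, 3/133)
j=6 picked index 6: u0 ∈ [-11/266, 1/7)
intersection: [2/133, 3/133)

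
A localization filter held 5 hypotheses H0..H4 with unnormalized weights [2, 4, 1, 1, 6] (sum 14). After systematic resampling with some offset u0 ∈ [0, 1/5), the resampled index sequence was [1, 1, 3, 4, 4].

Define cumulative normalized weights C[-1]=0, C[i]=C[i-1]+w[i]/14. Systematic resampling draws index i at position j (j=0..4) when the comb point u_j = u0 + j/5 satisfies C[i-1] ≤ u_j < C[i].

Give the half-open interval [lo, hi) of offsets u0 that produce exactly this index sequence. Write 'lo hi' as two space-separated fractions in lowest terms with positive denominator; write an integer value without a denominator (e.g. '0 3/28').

1/7 6/35

C = [1/7, 3/7, 1/2, 4/7, 1]
j=0 picked index 1: u0 ∈ [1/7, 3/7)
j=1 picked index 1: u0 ∈ [-2/35, 8/35)
j=2 picked index 3: u0 ∈ [1/10, 6/35)
j=3 picked index 4: u0 ∈ [-1/35, 2/5)
j=4 picked index 4: u0 ∈ [-8/35, 1/5)
intersection: [1/7, 6/35)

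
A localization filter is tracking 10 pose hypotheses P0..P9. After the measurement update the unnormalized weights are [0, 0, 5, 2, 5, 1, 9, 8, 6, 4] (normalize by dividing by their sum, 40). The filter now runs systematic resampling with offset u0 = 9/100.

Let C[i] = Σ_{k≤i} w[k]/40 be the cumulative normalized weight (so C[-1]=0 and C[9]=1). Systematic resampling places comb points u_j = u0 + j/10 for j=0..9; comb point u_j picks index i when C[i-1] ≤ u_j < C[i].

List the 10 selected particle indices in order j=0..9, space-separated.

2 4 4 6 6 7 7 8 8 9

C = [0, 0, 1/8, 7/40, 3/10, 13/40, 11/20, 3/4, 9/10, 1]
j=0: u_0=9/100 ∈ [0, 1/8) → index 2
j=1: u_1=19/100 ∈ [7/40, 3/10) → index 4
j=2: u_2=29/100 ∈ [7/40, 3/10) → index 4
j=3: u_3=39/100 ∈ [13/40, 11/20) → index 6
j=4: u_4=49/100 ∈ [13/40, 11/20) → index 6
j=5: u_5=59/100 ∈ [11/20, 3/4) → index 7
j=6: u_6=69/100 ∈ [11/20, 3/4) → index 7
j=7: u_7=79/100 ∈ [3/4, 9/10) → index 8
j=8: u_8=89/100 ∈ [3/4, 9/10) → index 8
j=9: u_9=99/100 ∈ [9/10, 1) → index 9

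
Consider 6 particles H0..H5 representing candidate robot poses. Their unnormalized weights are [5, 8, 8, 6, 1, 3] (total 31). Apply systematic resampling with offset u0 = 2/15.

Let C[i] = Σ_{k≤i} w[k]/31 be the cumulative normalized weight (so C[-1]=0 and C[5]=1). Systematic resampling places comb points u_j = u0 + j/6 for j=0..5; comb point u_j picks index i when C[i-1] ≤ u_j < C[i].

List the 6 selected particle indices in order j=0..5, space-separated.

C = [5/31, 13/31, 21/31, 27/31, 28/31, 1]
j=0: u_0=2/15 ∈ [0, 5/31) → index 0
j=1: u_1=3/10 ∈ [5/31, 13/31) → index 1
j=2: u_2=7/15 ∈ [13/31, 21/31) → index 2
j=3: u_3=19/30 ∈ [13/31, 21/31) → index 2
j=4: u_4=4/5 ∈ [21/31, 27/31) → index 3
j=5: u_5=29/30 ∈ [28/31, 1) → index 5

0 1 2 2 3 5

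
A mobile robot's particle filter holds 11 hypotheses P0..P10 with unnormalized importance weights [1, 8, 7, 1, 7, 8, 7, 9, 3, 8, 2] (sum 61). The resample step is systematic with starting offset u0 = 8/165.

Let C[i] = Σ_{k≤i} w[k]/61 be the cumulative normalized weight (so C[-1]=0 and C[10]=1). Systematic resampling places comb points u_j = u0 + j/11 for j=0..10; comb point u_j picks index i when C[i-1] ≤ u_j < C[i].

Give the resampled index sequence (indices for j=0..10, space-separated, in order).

C = [1/61, 9/61, 16/61, 17/61, 24/61, 32/61, 39/61, 48/61, 51/61, 59/61, 1]
j=0: u_0=8/165 ∈ [1/61, 9/61) → index 1
j=1: u_1=23/165 ∈ [1/61, 9/61) → index 1
j=2: u_2=38/165 ∈ [9/61, 16/61) → index 2
j=3: u_3=53/165 ∈ [17/61, 24/61) → index 4
j=4: u_4=68/165 ∈ [24/61, 32/61) → index 5
j=5: u_5=83/165 ∈ [24/61, 32/61) → index 5
j=6: u_6=98/165 ∈ [32/61, 39/61) → index 6
j=7: u_7=113/165 ∈ [39/61, 48/61) → index 7
j=8: u_8=128/165 ∈ [39/61, 48/61) → index 7
j=9: u_9=13/15 ∈ [51/61, 59/61) → index 9
j=10: u_10=158/165 ∈ [51/61, 59/61) → index 9

1 1 2 4 5 5 6 7 7 9 9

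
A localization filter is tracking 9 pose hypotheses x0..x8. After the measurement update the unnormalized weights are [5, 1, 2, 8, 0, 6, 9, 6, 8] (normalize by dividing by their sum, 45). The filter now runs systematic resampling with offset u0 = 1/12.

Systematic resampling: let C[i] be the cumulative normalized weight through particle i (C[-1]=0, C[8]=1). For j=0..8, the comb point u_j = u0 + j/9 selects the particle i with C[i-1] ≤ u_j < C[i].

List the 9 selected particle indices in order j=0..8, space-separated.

0 3 3 5 6 6 7 8 8

C = [1/9, 2/15, 8/45, 16/45, 16/45, 22/45, 31/45, 37/45, 1]
j=0: u_0=1/12 ∈ [0, 1/9) → index 0
j=1: u_1=7/36 ∈ [8/45, 16/45) → index 3
j=2: u_2=11/36 ∈ [8/45, 16/45) → index 3
j=3: u_3=5/12 ∈ [16/45, 22/45) → index 5
j=4: u_4=19/36 ∈ [22/45, 31/45) → index 6
j=5: u_5=23/36 ∈ [22/45, 31/45) → index 6
j=6: u_6=3/4 ∈ [31/45, 37/45) → index 7
j=7: u_7=31/36 ∈ [37/45, 1) → index 8
j=8: u_8=35/36 ∈ [37/45, 1) → index 8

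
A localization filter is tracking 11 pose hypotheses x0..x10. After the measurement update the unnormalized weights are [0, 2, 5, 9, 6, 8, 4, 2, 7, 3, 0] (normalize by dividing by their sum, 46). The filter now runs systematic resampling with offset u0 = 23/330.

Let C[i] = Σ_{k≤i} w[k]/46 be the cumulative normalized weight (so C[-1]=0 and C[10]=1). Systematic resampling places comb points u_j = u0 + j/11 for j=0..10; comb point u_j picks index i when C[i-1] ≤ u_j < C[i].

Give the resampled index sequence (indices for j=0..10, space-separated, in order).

2 3 3 3 4 5 5 6 8 8 9

C = [0, 1/23, 7/46, 8/23, 11/23, 15/23, 17/23, 18/23, 43/46, 1, 1]
j=0: u_0=23/330 ∈ [1/23, 7/46) → index 2
j=1: u_1=53/330 ∈ [7/46, 8/23) → index 3
j=2: u_2=83/330 ∈ [7/46, 8/23) → index 3
j=3: u_3=113/330 ∈ [7/46, 8/23) → index 3
j=4: u_4=13/30 ∈ [8/23, 11/23) → index 4
j=5: u_5=173/330 ∈ [11/23, 15/23) → index 5
j=6: u_6=203/330 ∈ [11/23, 15/23) → index 5
j=7: u_7=233/330 ∈ [15/23, 17/23) → index 6
j=8: u_8=263/330 ∈ [18/23, 43/46) → index 8
j=9: u_9=293/330 ∈ [18/23, 43/46) → index 8
j=10: u_10=323/330 ∈ [43/46, 1) → index 9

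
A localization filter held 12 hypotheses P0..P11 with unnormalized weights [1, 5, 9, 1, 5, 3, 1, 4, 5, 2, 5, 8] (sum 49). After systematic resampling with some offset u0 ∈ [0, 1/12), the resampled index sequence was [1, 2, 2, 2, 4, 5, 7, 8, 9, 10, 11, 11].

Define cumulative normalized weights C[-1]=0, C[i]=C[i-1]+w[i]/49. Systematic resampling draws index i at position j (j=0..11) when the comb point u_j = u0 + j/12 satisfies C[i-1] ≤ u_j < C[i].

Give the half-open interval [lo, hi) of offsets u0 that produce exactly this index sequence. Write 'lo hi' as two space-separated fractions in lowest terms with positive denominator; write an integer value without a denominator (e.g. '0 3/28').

C = [1/49, 6/49, 15/49, 16/49, 3/7, 24/49, 25/49, 29/49, 34/49, 36/49, 41/49, 1]
j=0 picked index 1: u0 ∈ [1/49, 6/49)
j=1 picked index 2: u0 ∈ [23/588, 131/588)
j=2 picked index 2: u0 ∈ [-13/294, 41/294)
j=3 picked index 2: u0 ∈ [-25/196, 11/196)
j=4 picked index 4: u0 ∈ [-1/147, 2/21)
j=5 picked index 5: u0 ∈ [1/84, 43/588)
j=6 picked index 7: u0 ∈ [1/98, 9/98)
j=7 picked index 8: u0 ∈ [5/588, 65/588)
j=8 picked index 9: u0 ∈ [4/147, 10/147)
j=9 picked index 10: u0 ∈ [-3/196, 17/196)
j=10 picked index 11: u0 ∈ [1/294, 1/6)
j=11 picked index 11: u0 ∈ [-47/588, 1/12)
intersection: [23/588, 11/196)

23/588 11/196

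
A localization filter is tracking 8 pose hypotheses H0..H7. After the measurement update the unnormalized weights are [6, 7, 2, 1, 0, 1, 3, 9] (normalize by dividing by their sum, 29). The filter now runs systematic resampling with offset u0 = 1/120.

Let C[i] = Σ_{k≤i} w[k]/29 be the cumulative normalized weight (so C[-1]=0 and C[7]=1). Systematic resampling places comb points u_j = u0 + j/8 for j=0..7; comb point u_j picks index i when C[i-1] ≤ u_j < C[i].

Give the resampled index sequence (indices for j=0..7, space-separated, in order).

0 0 1 1 2 6 7 7

C = [6/29, 13/29, 15/29, 16/29, 16/29, 17/29, 20/29, 1]
j=0: u_0=1/120 ∈ [0, 6/29) → index 0
j=1: u_1=2/15 ∈ [0, 6/29) → index 0
j=2: u_2=31/120 ∈ [6/29, 13/29) → index 1
j=3: u_3=23/60 ∈ [6/29, 13/29) → index 1
j=4: u_4=61/120 ∈ [13/29, 15/29) → index 2
j=5: u_5=19/30 ∈ [17/29, 20/29) → index 6
j=6: u_6=91/120 ∈ [20/29, 1) → index 7
j=7: u_7=53/60 ∈ [20/29, 1) → index 7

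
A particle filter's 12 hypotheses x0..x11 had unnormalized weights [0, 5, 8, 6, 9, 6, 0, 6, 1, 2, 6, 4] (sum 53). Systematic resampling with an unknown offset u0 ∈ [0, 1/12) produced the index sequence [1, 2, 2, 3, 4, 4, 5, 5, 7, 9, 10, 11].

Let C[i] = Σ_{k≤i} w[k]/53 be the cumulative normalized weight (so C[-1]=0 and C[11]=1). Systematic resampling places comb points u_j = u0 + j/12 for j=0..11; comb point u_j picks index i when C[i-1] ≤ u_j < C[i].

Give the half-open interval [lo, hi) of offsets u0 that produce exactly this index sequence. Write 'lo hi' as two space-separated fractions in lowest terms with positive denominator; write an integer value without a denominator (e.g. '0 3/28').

3/106 37/636

C = [0, 5/53, 13/53, 19/53, 28/53, 34/53, 34/53, 40/53, 41/53, 43/53, 49/53, 1]
j=0 picked index 1: u0 ∈ [0, 5/53)
j=1 picked index 2: u0 ∈ [7/636, 103/636)
j=2 picked index 2: u0 ∈ [-23/318, 25/318)
j=3 picked index 3: u0 ∈ [-1/212, 23/212)
j=4 picked index 4: u0 ∈ [4/159, 31/159)
j=5 picked index 4: u0 ∈ [-37/636, 71/636)
j=6 picked index 5: u0 ∈ [3/106, 15/106)
j=7 picked index 5: u0 ∈ [-35/636, 37/636)
j=8 picked index 7: u0 ∈ [-4/159, 14/159)
j=9 picked index 9: u0 ∈ [5/212, 13/212)
j=10 picked index 10: u0 ∈ [-7/318, 29/318)
j=11 picked index 11: u0 ∈ [5/636, 1/12)
intersection: [3/106, 37/636)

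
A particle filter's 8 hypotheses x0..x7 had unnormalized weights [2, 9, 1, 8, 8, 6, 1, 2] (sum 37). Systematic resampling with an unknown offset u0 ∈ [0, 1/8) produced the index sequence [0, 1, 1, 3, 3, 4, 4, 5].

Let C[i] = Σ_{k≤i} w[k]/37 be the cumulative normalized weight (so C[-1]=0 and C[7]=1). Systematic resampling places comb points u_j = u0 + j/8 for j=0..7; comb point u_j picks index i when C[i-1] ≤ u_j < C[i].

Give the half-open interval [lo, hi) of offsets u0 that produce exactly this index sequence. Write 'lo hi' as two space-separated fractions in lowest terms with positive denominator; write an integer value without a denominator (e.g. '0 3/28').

0 1/148

C = [2/37, 11/37, 12/37, 20/37, 28/37, 34/37, 35/37, 1]
j=0 picked index 0: u0 ∈ [0, 2/37)
j=1 picked index 1: u0 ∈ [-21/296, 51/296)
j=2 picked index 1: u0 ∈ [-29/148, 7/148)
j=3 picked index 3: u0 ∈ [-15/296, 49/296)
j=4 picked index 3: u0 ∈ [-13/74, 3/74)
j=5 picked index 4: u0 ∈ [-25/296, 39/296)
j=6 picked index 4: u0 ∈ [-31/148, 1/148)
j=7 picked index 5: u0 ∈ [-35/296, 13/296)
intersection: [0, 1/148)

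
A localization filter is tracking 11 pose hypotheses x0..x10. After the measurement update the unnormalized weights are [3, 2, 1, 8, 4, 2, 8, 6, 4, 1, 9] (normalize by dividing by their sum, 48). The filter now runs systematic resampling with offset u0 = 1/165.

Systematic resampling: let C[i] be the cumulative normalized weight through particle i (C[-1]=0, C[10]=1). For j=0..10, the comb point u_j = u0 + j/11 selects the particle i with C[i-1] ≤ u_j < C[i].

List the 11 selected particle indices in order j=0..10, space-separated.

C = [1/16, 5/48, 1/8, 7/24, 3/8, 5/12, 7/12, 17/24, 19/24, 13/16, 1]
j=0: u_0=1/165 ∈ [0, 1/16) → index 0
j=1: u_1=16/165 ∈ [1/16, 5/48) → index 1
j=2: u_2=31/165 ∈ [1/8, 7/24) → index 3
j=3: u_3=46/165 ∈ [1/8, 7/24) → index 3
j=4: u_4=61/165 ∈ [7/24, 3/8) → index 4
j=5: u_5=76/165 ∈ [5/12, 7/12) → index 6
j=6: u_6=91/165 ∈ [5/12, 7/12) → index 6
j=7: u_7=106/165 ∈ [7/12, 17/24) → index 7
j=8: u_8=11/15 ∈ [17/24, 19/24) → index 8
j=9: u_9=136/165 ∈ [13/16, 1) → index 10
j=10: u_10=151/165 ∈ [13/16, 1) → index 10

0 1 3 3 4 6 6 7 8 10 10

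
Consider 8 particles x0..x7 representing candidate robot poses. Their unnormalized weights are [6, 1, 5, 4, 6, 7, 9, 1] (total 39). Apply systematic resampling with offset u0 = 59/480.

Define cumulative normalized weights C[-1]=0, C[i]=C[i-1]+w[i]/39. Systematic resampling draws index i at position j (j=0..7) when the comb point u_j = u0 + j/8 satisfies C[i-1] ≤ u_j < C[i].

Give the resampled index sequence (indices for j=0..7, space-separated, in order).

C = [2/13, 7/39, 4/13, 16/39, 22/39, 29/39, 38/39, 1]
j=0: u_0=59/480 ∈ [0, 2/13) → index 0
j=1: u_1=119/480 ∈ [7/39, 4/13) → index 2
j=2: u_2=179/480 ∈ [4/13, 16/39) → index 3
j=3: u_3=239/480 ∈ [16/39, 22/39) → index 4
j=4: u_4=299/480 ∈ [22/39, 29/39) → index 5
j=5: u_5=359/480 ∈ [29/39, 38/39) → index 6
j=6: u_6=419/480 ∈ [29/39, 38/39) → index 6
j=7: u_7=479/480 ∈ [38/39, 1) → index 7

0 2 3 4 5 6 6 7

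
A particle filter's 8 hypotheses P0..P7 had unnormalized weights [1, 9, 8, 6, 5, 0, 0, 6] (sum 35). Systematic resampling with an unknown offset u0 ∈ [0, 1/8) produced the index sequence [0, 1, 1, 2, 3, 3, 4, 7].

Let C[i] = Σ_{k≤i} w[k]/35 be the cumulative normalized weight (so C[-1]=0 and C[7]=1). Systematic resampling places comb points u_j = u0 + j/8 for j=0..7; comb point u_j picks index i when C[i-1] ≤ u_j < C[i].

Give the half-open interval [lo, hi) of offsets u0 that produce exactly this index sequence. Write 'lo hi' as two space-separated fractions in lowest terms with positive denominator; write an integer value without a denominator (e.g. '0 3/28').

1/70 1/35

C = [1/35, 2/7, 18/35, 24/35, 29/35, 29/35, 29/35, 1]
j=0 picked index 0: u0 ∈ [0, 1/35)
j=1 picked index 1: u0 ∈ [-27/280, 9/56)
j=2 picked index 1: u0 ∈ [-31/140, 1/28)
j=3 picked index 2: u0 ∈ [-5/56, 39/280)
j=4 picked index 3: u0 ∈ [1/70, 13/70)
j=5 picked index 3: u0 ∈ [-31/280, 17/280)
j=6 picked index 4: u0 ∈ [-9/140, 11/140)
j=7 picked index 7: u0 ∈ [-13/280, 1/8)
intersection: [1/70, 1/35)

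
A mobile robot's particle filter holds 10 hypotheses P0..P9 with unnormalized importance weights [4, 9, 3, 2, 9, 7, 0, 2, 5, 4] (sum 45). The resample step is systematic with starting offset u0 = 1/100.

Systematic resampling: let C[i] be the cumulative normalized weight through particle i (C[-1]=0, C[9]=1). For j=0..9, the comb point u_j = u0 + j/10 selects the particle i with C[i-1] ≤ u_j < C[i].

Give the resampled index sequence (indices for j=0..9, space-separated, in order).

0 1 1 2 4 4 5 5 8 8

C = [4/45, 13/45, 16/45, 2/5, 3/5, 34/45, 34/45, 4/5, 41/45, 1]
j=0: u_0=1/100 ∈ [0, 4/45) → index 0
j=1: u_1=11/100 ∈ [4/45, 13/45) → index 1
j=2: u_2=21/100 ∈ [4/45, 13/45) → index 1
j=3: u_3=31/100 ∈ [13/45, 16/45) → index 2
j=4: u_4=41/100 ∈ [2/5, 3/5) → index 4
j=5: u_5=51/100 ∈ [2/5, 3/5) → index 4
j=6: u_6=61/100 ∈ [3/5, 34/45) → index 5
j=7: u_7=71/100 ∈ [3/5, 34/45) → index 5
j=8: u_8=81/100 ∈ [4/5, 41/45) → index 8
j=9: u_9=91/100 ∈ [4/5, 41/45) → index 8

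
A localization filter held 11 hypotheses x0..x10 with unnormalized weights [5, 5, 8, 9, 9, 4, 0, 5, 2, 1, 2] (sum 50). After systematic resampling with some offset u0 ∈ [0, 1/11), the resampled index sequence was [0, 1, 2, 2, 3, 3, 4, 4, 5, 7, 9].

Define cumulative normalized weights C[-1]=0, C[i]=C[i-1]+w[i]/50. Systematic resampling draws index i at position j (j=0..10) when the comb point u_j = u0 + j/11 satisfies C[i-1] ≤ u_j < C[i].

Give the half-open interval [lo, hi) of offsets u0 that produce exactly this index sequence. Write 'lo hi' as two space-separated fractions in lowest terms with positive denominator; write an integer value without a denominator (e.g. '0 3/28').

17/550 14/275

C = [1/10, 1/5, 9/25, 27/50, 18/25, 4/5, 4/5, 9/10, 47/50, 24/25, 1]
j=0 picked index 0: u0 ∈ [0, 1/10)
j=1 picked index 1: u0 ∈ [1/110, 6/55)
j=2 picked index 2: u0 ∈ [1/55, 49/275)
j=3 picked index 2: u0 ∈ [-4/55, 24/275)
j=4 picked index 3: u0 ∈ [-1/275, 97/550)
j=5 picked index 3: u0 ∈ [-26/275, 47/550)
j=6 picked index 4: u0 ∈ [-3/550, 48/275)
j=7 picked index 4: u0 ∈ [-53/550, 23/275)
j=8 picked index 5: u0 ∈ [-2/275, 4/55)
j=9 picked index 7: u0 ∈ [-1/55, 9/110)
j=10 picked index 9: u0 ∈ [17/550, 14/275)
intersection: [17/550, 14/275)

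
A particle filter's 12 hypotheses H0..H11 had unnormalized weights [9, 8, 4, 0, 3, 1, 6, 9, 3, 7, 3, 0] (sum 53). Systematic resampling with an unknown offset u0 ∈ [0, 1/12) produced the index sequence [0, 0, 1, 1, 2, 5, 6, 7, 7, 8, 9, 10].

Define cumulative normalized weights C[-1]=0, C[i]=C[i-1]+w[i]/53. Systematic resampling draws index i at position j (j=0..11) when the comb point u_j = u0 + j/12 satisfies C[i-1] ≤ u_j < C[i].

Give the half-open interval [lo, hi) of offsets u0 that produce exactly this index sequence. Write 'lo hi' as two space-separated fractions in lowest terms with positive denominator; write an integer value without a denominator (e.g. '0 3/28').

C = [9/53, 17/53, 21/53, 21/53, 24/53, 25/53, 31/53, 40/53, 43/53, 50/53, 1, 1]
j=0 picked index 0: u0 ∈ [0, 9/53)
j=1 picked index 0: u0 ∈ [-1/12, 55/636)
j=2 picked index 1: u0 ∈ [1/318, 49/318)
j=3 picked index 1: u0 ∈ [-17/212, 15/212)
j=4 picked index 2: u0 ∈ [-2/159, 10/159)
j=5 picked index 5: u0 ∈ [23/636, 35/636)
j=6 picked index 6: u0 ∈ [-3/106, 9/106)
j=7 picked index 7: u0 ∈ [1/636, 109/636)
j=8 picked index 7: u0 ∈ [-13/159, 14/159)
j=9 picked index 8: u0 ∈ [1/212, 13/212)
j=10 picked index 9: u0 ∈ [-7/318, 35/318)
j=11 picked index 10: u0 ∈ [17/636, 1/12)
intersection: [23/636, 35/636)

23/636 35/636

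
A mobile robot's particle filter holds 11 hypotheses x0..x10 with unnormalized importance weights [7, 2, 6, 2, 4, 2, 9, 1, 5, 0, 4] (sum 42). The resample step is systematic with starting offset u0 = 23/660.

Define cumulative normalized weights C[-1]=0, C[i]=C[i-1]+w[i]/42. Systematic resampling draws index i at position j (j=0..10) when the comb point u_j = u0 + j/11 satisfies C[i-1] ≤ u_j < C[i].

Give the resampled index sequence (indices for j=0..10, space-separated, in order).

C = [1/6, 3/14, 5/14, 17/42, 1/2, 23/42, 16/21, 11/14, 19/21, 19/21, 1]
j=0: u_0=23/660 ∈ [0, 1/6) → index 0
j=1: u_1=83/660 ∈ [0, 1/6) → index 0
j=2: u_2=13/60 ∈ [3/14, 5/14) → index 2
j=3: u_3=203/660 ∈ [3/14, 5/14) → index 2
j=4: u_4=263/660 ∈ [5/14, 17/42) → index 3
j=5: u_5=323/660 ∈ [17/42, 1/2) → index 4
j=6: u_6=383/660 ∈ [23/42, 16/21) → index 6
j=7: u_7=443/660 ∈ [23/42, 16/21) → index 6
j=8: u_8=503/660 ∈ [16/21, 11/14) → index 7
j=9: u_9=563/660 ∈ [11/14, 19/21) → index 8
j=10: u_10=623/660 ∈ [19/21, 1) → index 10

0 0 2 2 3 4 6 6 7 8 10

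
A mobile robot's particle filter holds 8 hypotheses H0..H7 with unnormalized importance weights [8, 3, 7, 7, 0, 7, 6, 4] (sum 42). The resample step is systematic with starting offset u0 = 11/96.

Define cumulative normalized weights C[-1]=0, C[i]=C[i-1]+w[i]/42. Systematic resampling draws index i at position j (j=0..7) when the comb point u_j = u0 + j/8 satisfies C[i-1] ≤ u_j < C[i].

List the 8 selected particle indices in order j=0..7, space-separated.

C = [4/21, 11/42, 3/7, 25/42, 25/42, 16/21, 19/21, 1]
j=0: u_0=11/96 ∈ [0, 4/21) → index 0
j=1: u_1=23/96 ∈ [4/21, 11/42) → index 1
j=2: u_2=35/96 ∈ [11/42, 3/7) → index 2
j=3: u_3=47/96 ∈ [3/7, 25/42) → index 3
j=4: u_4=59/96 ∈ [25/42, 16/21) → index 5
j=5: u_5=71/96 ∈ [25/42, 16/21) → index 5
j=6: u_6=83/96 ∈ [16/21, 19/21) → index 6
j=7: u_7=95/96 ∈ [19/21, 1) → index 7

0 1 2 3 5 5 6 7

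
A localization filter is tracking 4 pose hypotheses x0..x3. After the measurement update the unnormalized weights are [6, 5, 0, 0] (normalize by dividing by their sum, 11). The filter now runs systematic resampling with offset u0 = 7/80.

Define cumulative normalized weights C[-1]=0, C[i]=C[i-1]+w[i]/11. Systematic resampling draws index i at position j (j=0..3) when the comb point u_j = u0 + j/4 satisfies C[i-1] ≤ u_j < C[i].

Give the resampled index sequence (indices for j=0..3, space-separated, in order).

0 0 1 1

C = [6/11, 1, 1, 1]
j=0: u_0=7/80 ∈ [0, 6/11) → index 0
j=1: u_1=27/80 ∈ [0, 6/11) → index 0
j=2: u_2=47/80 ∈ [6/11, 1) → index 1
j=3: u_3=67/80 ∈ [6/11, 1) → index 1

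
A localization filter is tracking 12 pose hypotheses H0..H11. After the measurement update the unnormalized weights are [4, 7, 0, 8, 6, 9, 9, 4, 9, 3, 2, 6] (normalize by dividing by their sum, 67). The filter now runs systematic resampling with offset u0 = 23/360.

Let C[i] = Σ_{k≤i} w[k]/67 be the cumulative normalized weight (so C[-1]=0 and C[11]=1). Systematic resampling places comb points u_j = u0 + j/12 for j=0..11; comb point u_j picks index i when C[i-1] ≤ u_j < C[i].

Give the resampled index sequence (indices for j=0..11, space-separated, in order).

C = [4/67, 11/67, 11/67, 19/67, 25/67, 34/67, 43/67, 47/67, 56/67, 59/67, 61/67, 1]
j=0: u_0=23/360 ∈ [4/67, 11/67) → index 1
j=1: u_1=53/360 ∈ [4/67, 11/67) → index 1
j=2: u_2=83/360 ∈ [11/67, 19/67) → index 3
j=3: u_3=113/360 ∈ [19/67, 25/67) → index 4
j=4: u_4=143/360 ∈ [25/67, 34/67) → index 5
j=5: u_5=173/360 ∈ [25/67, 34/67) → index 5
j=6: u_6=203/360 ∈ [34/67, 43/67) → index 6
j=7: u_7=233/360 ∈ [43/67, 47/67) → index 7
j=8: u_8=263/360 ∈ [47/67, 56/67) → index 8
j=9: u_9=293/360 ∈ [47/67, 56/67) → index 8
j=10: u_10=323/360 ∈ [59/67, 61/67) → index 10
j=11: u_11=353/360 ∈ [61/67, 1) → index 11

1 1 3 4 5 5 6 7 8 8 10 11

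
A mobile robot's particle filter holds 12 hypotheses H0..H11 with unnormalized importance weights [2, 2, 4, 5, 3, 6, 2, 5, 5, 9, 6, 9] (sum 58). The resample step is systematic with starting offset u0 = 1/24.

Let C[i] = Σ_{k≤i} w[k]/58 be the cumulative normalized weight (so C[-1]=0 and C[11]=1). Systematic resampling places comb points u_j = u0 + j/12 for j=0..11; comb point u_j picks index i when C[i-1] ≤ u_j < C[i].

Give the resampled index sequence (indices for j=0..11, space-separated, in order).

1 2 3 5 5 7 8 9 9 10 11 11

C = [1/29, 2/29, 4/29, 13/58, 8/29, 11/29, 12/29, 1/2, 17/29, 43/58, 49/58, 1]
j=0: u_0=1/24 ∈ [1/29, 2/29) → index 1
j=1: u_1=1/8 ∈ [2/29, 4/29) → index 2
j=2: u_2=5/24 ∈ [4/29, 13/58) → index 3
j=3: u_3=7/24 ∈ [8/29, 11/29) → index 5
j=4: u_4=3/8 ∈ [8/29, 11/29) → index 5
j=5: u_5=11/24 ∈ [12/29, 1/2) → index 7
j=6: u_6=13/24 ∈ [1/2, 17/29) → index 8
j=7: u_7=5/8 ∈ [17/29, 43/58) → index 9
j=8: u_8=17/24 ∈ [17/29, 43/58) → index 9
j=9: u_9=19/24 ∈ [43/58, 49/58) → index 10
j=10: u_10=7/8 ∈ [49/58, 1) → index 11
j=11: u_11=23/24 ∈ [49/58, 1) → index 11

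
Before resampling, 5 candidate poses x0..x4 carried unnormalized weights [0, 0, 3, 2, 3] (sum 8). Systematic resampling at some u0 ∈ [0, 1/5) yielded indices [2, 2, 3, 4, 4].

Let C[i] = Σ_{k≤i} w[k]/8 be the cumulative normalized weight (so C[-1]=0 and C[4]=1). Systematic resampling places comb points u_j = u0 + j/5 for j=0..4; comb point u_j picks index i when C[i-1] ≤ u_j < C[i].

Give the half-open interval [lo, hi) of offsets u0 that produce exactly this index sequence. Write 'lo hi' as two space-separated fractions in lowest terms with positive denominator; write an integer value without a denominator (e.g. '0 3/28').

C = [0, 0, 3/8, 5/8, 1]
j=0 picked index 2: u0 ∈ [0, 3/8)
j=1 picked index 2: u0 ∈ [-1/5, 7/40)
j=2 picked index 3: u0 ∈ [-1/40, 9/40)
j=3 picked index 4: u0 ∈ [1/40, 2/5)
j=4 picked index 4: u0 ∈ [-7/40, 1/5)
intersection: [1/40, 7/40)

1/40 7/40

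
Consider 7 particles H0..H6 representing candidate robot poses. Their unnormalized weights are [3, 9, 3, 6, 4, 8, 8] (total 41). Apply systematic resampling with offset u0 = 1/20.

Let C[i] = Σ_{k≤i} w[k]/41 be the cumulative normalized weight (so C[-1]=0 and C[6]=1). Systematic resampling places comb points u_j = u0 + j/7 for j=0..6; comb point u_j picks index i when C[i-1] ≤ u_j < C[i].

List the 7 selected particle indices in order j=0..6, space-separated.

C = [3/41, 12/41, 15/41, 21/41, 25/41, 33/41, 1]
j=0: u_0=1/20 ∈ [0, 3/41) → index 0
j=1: u_1=27/140 ∈ [3/41, 12/41) → index 1
j=2: u_2=47/140 ∈ [12/41, 15/41) → index 2
j=3: u_3=67/140 ∈ [15/41, 21/41) → index 3
j=4: u_4=87/140 ∈ [25/41, 33/41) → index 5
j=5: u_5=107/140 ∈ [25/41, 33/41) → index 5
j=6: u_6=127/140 ∈ [33/41, 1) → index 6

0 1 2 3 5 5 6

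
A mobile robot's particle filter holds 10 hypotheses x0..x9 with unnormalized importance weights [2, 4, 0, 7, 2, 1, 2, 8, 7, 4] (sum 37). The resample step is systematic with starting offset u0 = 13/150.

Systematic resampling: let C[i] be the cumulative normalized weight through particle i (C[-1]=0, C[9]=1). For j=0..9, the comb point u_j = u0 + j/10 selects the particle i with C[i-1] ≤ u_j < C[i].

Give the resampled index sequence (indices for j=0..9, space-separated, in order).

1 3 3 4 7 7 7 8 8 9

C = [2/37, 6/37, 6/37, 13/37, 15/37, 16/37, 18/37, 26/37, 33/37, 1]
j=0: u_0=13/150 ∈ [2/37, 6/37) → index 1
j=1: u_1=14/75 ∈ [6/37, 13/37) → index 3
j=2: u_2=43/150 ∈ [6/37, 13/37) → index 3
j=3: u_3=29/75 ∈ [13/37, 15/37) → index 4
j=4: u_4=73/150 ∈ [18/37, 26/37) → index 7
j=5: u_5=44/75 ∈ [18/37, 26/37) → index 7
j=6: u_6=103/150 ∈ [18/37, 26/37) → index 7
j=7: u_7=59/75 ∈ [26/37, 33/37) → index 8
j=8: u_8=133/150 ∈ [26/37, 33/37) → index 8
j=9: u_9=74/75 ∈ [33/37, 1) → index 9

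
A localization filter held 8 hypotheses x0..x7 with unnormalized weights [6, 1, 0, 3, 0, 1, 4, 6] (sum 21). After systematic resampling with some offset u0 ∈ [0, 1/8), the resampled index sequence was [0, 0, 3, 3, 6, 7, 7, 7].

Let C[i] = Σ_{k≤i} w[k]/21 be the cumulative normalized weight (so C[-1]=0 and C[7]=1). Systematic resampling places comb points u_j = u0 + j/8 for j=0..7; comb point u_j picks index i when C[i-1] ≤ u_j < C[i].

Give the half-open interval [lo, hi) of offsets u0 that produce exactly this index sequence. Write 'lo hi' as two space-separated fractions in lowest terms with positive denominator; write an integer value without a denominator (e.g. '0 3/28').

C = [2/7, 1/3, 1/3, 10/21, 10/21, 11/21, 5/7, 1]
j=0 picked index 0: u0 ∈ [0, 2/7)
j=1 picked index 0: u0 ∈ [-1/8, 9/56)
j=2 picked index 3: u0 ∈ [1/12, 19/84)
j=3 picked index 3: u0 ∈ [-1/24, 17/168)
j=4 picked index 6: u0 ∈ [1/42, 3/14)
j=5 picked index 7: u0 ∈ [5/56, 3/8)
j=6 picked index 7: u0 ∈ [-1/28, 1/4)
j=7 picked index 7: u0 ∈ [-9/56, 1/8)
intersection: [5/56, 17/168)

5/56 17/168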